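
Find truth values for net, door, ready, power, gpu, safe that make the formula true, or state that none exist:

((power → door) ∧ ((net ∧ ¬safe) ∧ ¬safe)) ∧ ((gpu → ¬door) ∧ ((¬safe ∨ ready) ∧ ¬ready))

net=T, door=F, ready=F, power=F, gpu=T, safe=F

  (power → door) ∧ ((net ∧ ¬safe) ∧ ¬safe) = True
    power → door = True
    (net ∧ ¬safe) ∧ ¬safe = True
      net ∧ ¬safe = True
        ¬safe = True
      ¬safe = True
  (gpu → ¬door) ∧ ((¬safe ∨ ready) ∧ ¬ready) = True
    gpu → ¬door = True
      ¬door = True
    (¬safe ∨ ready) ∧ ¬ready = True
      ¬safe ∨ ready = True
        ¬safe = True
      ¬ready = True
Both conjuncts True, so the formula holds.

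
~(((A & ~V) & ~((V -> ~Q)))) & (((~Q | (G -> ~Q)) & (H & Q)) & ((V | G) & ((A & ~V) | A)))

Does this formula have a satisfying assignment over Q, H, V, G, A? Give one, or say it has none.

Q = True, H = True, V = True, G = False, A = True

  ~(((A & ~V) & ~((V -> ~Q)))) = True
    (A & ~V) & ~((V -> ~Q)) = False
      A & ~V = False
        ~V = False
      ~((V -> ~Q)) = True
        V -> ~Q = False
          ~Q = False
  ((~Q | (G -> ~Q)) & (H & Q)) & ((V | G) & ((A & ~V) | A)) = True
    (~Q | (G -> ~Q)) & (H & Q) = True
      ~Q | (G -> ~Q) = True
        ~Q = False
        G -> ~Q = True
          ~Q = False
      H & Q = True
    (V | G) & ((A & ~V) | A) = True
      V | G = True
      (A & ~V) | A = True
        A & ~V = False
          ~V = False
Both conjuncts True, so the formula holds.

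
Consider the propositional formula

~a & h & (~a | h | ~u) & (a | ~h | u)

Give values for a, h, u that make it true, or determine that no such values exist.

a=F; h=T; u=T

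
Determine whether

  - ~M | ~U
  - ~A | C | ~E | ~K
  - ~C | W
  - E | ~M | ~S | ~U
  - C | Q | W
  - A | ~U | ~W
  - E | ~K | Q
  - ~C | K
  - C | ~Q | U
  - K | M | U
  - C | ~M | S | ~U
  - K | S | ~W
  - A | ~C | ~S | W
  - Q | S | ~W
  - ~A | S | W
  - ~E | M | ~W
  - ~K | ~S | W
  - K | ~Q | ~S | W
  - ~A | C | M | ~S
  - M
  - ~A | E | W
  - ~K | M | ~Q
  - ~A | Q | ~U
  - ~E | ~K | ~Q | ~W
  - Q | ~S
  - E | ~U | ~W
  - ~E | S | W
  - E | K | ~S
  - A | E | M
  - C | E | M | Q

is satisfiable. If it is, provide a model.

M = True, Q = True, W = True, S = True, K = True, U = False, C = True, A = False, E = False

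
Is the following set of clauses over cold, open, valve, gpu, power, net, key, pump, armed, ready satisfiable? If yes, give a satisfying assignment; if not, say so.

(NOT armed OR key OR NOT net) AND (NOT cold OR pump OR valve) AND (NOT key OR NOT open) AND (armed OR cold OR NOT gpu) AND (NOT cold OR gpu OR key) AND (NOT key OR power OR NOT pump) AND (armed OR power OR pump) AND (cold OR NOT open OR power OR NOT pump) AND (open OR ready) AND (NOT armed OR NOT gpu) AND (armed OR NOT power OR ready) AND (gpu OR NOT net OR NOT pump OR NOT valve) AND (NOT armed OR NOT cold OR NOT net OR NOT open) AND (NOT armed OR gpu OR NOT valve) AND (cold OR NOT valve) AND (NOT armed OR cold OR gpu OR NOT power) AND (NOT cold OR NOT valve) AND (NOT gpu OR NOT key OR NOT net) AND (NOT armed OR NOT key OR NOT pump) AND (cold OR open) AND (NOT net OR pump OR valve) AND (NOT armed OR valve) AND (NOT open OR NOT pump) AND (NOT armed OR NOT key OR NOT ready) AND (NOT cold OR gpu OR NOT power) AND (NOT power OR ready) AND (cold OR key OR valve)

Try cold = False:
  (cold OR NOT valve) forces valve = False.
  (cold OR open) forces open = True.
  (NOT key OR NOT open) forces key = False.
  clause (cold OR key OR valve) is falsified — backtrack.
So cold = True.
  then (NOT cold OR NOT valve) forces valve = False.
  then (NOT armed OR valve) forces armed = False.
  then (NOT cold OR pump OR valve) forces pump = True.
  then (NOT open OR NOT pump) forces open = False.
  then (open OR ready) forces ready = True.
Try gpu = False:
  (NOT cold OR gpu OR key) forces key = True.
  (NOT key OR power OR NOT pump) forces power = True.
  clause (NOT cold OR gpu OR NOT power) is falsified — backtrack.
So gpu = True.
Set power = True.
Set net = True.
  then (NOT gpu OR NOT key OR NOT net) forces key = False.
All clauses satisfied.

cold=T, open=F, valve=F, gpu=T, power=T, net=T, key=F, pump=T, armed=F, ready=T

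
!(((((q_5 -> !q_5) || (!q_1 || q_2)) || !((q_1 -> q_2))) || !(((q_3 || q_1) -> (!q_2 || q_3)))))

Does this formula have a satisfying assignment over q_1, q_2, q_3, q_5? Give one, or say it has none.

Case q_2 = True: the formula becomes !((True || !(((q_3 || q_1) -> q_3)))) = False.
Case q_2 = False: the formula simplifies to !((((q_5 -> !q_5) || !q_1) || !(!q_1))).
  q_1 = True: this becomes !(((q_5 -> !q_5) || True)) = False.
  q_1 = False: this becomes !((True || False)) = False.
Both cases fail — unsatisfiable.

No satisfying assignment exists.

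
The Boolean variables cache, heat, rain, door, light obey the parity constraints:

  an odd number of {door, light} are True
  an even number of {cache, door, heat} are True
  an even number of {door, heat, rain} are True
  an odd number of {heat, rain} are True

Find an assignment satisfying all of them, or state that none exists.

cache: True, heat: False, rain: True, door: True, light: False

{door, light}: 1 true → odd ✓
{cache, door, heat}: 2 true → even ✓
{door, heat, rain}: 2 true → even ✓
{heat, rain}: 1 true → odd ✓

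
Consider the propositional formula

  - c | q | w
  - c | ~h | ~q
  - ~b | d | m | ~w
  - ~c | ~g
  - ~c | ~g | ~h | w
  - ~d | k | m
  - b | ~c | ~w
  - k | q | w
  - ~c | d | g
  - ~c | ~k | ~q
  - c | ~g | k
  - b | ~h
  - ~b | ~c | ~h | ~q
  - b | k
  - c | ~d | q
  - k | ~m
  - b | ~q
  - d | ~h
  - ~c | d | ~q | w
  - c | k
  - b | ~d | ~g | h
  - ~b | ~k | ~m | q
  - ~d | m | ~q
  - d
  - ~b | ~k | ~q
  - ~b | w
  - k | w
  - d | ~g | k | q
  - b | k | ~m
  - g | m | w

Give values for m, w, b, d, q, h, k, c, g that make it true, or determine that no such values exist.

m = True, w = False, b = False, d = True, q = False, h = False, k = True, c = True, g = False

Unit clause (d) forces d = True.
Set m = True.
  then (k | ~m) forces k = True.
Set w = False.
  then (~b | w) forces b = False.
  then (b | ~h) forces h = False.
  then (b | ~q) forces q = False.
  then (b | ~d | ~g | h) forces g = False.
  then (c | q | w) forces c = True.
All clauses satisfied.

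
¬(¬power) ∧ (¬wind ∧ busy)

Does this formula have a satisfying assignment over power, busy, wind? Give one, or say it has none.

power = True, busy = True, wind = False

  ¬(¬power) = True
    ¬power = False
  ¬wind ∧ busy = True
    ¬wind = True
Both conjuncts True, so the formula holds.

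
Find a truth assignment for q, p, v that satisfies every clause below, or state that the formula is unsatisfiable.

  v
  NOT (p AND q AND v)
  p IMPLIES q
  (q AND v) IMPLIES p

Unit clause (v) forces v = True.
Set q = False.
  then (NOT p OR q) forces p = False.
Check each clause:
  (v): v holds.
  (p OR NOT q OR NOT v): NOT q holds.
  (NOT p OR NOT q OR NOT v): NOT p holds.
  (NOT p OR q): NOT p holds.
All clauses satisfied.

q=F; p=F; v=T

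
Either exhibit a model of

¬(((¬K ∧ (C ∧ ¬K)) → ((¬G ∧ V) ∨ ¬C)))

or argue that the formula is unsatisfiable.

K: False; G: True; V: False; C: True

  ¬(((¬K ∧ (C ∧ ¬K)) → ((¬G ∧ V) ∨ ¬C))) = True
    (¬K ∧ (C ∧ ¬K)) → ((¬G ∧ V) ∨ ¬C) = False
      ¬K ∧ (C ∧ ¬K) = True
        ¬K = True
        C ∧ ¬K = True
          ¬K = True
      (¬G ∧ V) ∨ ¬C = False
        ¬G ∧ V = False
          ¬G = False
        ¬C = False
The formula evaluates to True.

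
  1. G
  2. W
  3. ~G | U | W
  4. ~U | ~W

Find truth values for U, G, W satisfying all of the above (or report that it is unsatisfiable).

U: False, G: True, W: True

Unit clause (G) forces G = True.
Unit clause (W) forces W = True.
In (~U | ~W) only ~U is left, so U = False.
All clauses satisfied.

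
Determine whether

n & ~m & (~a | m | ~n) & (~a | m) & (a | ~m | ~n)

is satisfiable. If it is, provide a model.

m=F, n=T, a=F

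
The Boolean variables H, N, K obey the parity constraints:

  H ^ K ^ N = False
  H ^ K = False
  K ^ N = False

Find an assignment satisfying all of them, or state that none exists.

H=F, N=F, K=F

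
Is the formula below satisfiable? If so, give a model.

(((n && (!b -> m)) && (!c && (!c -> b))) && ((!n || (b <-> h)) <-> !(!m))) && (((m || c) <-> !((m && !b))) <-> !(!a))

c = False, a = False, m = False, h = False, n = True, b = True

  ((n && (!b -> m)) && (!c && (!c -> b))) && ((!n || (b <-> h)) <-> !(!m)) = True
    (n && (!b -> m)) && (!c && (!c -> b)) = True
      n && (!b -> m) = True
        !b -> m = True
          !b = False
      !c && (!c -> b) = True
        !c = True
        !c -> b = True
          !c = True
    (!n || (b <-> h)) <-> !(!m) = True
      !n || (b <-> h) = False
        !n = False
        b <-> h = False
      !(!m) = False
        !m = True
  ((m || c) <-> !((m && !b))) <-> !(!a) = True
    (m || c) <-> !((m && !b)) = False
      m || c = False
      !((m && !b)) = True
        m && !b = False
          !b = False
    !(!a) = False
      !a = True
Both conjuncts True, so the formula holds.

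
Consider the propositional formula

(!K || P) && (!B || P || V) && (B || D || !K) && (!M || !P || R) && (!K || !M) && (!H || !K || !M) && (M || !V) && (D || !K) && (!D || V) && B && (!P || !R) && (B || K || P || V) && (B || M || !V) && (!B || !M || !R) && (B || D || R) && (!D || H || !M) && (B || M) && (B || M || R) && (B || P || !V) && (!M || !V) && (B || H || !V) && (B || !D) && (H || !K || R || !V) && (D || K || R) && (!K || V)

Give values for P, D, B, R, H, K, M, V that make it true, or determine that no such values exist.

Case V = True:
  (M || !V) forces M = True.
  Clause (!M || !V) is falsified — contradiction.
Case V = False:
  (!D || V) forces D = False.
  (D || !K) forces K = False.
  (B) forces B = True.
  (!B || P || V) forces P = True.
  (!P || !R) forces R = False.
  Clause (D || K || R) is falsified — contradiction.
Both cases fail, so the formula is unsatisfiable.

No satisfying assignment exists.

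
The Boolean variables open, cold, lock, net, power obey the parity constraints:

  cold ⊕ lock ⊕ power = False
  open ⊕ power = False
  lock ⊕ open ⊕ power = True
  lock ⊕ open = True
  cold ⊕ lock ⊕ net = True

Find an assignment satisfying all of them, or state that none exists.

open = False; cold = True; lock = True; net = True; power = False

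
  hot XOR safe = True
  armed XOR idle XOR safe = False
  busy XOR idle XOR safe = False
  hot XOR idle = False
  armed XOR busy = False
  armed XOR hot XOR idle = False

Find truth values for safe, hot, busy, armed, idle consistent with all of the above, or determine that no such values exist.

No satisfying assignment exists.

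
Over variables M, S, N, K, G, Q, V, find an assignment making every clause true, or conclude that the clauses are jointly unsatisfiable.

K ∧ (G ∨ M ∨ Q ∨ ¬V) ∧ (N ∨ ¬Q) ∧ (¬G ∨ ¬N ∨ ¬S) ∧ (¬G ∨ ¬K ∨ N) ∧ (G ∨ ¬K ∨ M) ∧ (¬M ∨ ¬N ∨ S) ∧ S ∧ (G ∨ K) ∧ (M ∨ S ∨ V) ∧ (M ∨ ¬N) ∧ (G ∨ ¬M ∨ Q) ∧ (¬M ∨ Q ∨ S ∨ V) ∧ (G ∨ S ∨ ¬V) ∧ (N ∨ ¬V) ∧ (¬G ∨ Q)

Unit clause (K) forces K = True.
Unit clause (S) forces S = True.
Set M = True.
Try N = False:
  (N ∨ ¬Q) forces Q = False.
  (¬G ∨ ¬K ∨ N) forces G = False.
  clause (G ∨ ¬M ∨ Q) is falsified — backtrack.
So N = True.
  then (¬G ∨ ¬N ∨ ¬S) forces G = False.
  then (G ∨ ¬M ∨ Q) forces Q = True.
Set V = False.
All clauses satisfied.

M = True, S = True, N = True, K = True, G = False, Q = True, V = False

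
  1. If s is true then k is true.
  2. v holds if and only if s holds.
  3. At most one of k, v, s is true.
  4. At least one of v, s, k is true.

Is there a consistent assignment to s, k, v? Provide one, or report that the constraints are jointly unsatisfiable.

s = False, k = True, v = False

  (1) s=F ⇒ k: vacuous ✓
  (2) v=F, s=F — same ✓
  (3) {k, v, s}: 1 true — at most one ✓
  (4) {v, s, k}: 1 true — at least one ✓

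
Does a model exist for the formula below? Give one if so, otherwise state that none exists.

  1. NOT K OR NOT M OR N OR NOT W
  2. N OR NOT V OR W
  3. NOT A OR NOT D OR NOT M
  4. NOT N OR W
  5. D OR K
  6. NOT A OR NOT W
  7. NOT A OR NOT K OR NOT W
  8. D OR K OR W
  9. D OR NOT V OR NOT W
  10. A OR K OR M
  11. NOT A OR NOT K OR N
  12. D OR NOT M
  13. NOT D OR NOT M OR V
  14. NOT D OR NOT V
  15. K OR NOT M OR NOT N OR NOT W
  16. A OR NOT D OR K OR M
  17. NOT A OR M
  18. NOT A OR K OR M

Set D = True.
  then (NOT D OR NOT V) forces V = False.
  then (NOT D OR NOT M OR V) forces M = False.
  then (NOT A OR M) forces A = False.
  then (A OR K OR M) forces K = True.
Set W = True.
Set N = True.
All clauses satisfied.

D = True, K = True, M = False, A = False, W = True, N = True, V = False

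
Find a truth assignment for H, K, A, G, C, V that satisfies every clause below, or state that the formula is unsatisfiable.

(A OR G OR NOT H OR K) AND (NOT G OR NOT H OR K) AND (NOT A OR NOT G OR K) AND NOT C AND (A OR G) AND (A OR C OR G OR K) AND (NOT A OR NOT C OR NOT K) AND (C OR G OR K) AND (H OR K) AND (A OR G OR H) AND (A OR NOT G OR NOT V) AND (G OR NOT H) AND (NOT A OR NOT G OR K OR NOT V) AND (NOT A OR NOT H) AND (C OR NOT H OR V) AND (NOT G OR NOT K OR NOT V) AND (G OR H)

Unit clause (NOT C) forces C = False.
Try H = True:
  (G OR NOT H) forces G = True.
  (NOT G OR NOT H OR K) forces K = True.
  (NOT A OR NOT H) forces A = False.
  (A OR NOT G OR NOT V) forces V = False.
  clause (C OR NOT H OR V) is falsified — backtrack.
So H = False.
  then (H OR K) forces K = True.
  then (G OR H) forces G = True.
  then (NOT G OR NOT K OR NOT V) forces V = False.
Set A = False.
All clauses satisfied.

H = False, K = True, A = False, G = True, C = False, V = False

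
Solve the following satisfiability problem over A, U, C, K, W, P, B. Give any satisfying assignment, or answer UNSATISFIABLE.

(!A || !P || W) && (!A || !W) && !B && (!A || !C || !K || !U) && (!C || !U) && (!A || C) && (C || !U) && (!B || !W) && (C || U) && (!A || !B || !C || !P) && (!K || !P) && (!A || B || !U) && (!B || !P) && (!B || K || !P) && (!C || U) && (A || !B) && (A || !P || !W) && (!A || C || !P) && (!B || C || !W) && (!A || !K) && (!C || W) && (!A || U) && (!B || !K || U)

Case U = True:
  (!B) forces B = False.
  (!C || !U) forces C = False.
  Clause (C || !U) is falsified — contradiction.
Case U = False:
  (!B) forces B = False.
  (C || U) forces C = True.
  Clause (!C || U) is falsified — contradiction.
Both cases fail, so the formula is unsatisfiable.

No satisfying assignment exists.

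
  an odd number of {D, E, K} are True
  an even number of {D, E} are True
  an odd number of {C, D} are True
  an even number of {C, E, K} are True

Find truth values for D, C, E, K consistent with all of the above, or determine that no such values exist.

D = False, C = True, E = False, K = True

{D, E, K}: 1 true → odd ✓
{D, E}: 0 true → even ✓
{C, D}: 1 true → odd ✓
{C, E, K}: 2 true → even ✓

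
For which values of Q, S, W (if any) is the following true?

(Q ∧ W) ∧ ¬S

Q = True, S = False, W = True

  Q ∧ W = True
  ¬S = True
Both conjuncts True, so the formula holds.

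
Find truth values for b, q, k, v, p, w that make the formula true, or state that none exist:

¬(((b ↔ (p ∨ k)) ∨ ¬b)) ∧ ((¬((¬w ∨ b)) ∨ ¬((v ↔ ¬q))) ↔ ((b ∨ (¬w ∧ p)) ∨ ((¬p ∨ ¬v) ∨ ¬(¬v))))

b=T, q=F, k=F, v=F, p=F, w=F

  ¬(((b ↔ (p ∨ k)) ∨ ¬b)) = True
    (b ↔ (p ∨ k)) ∨ ¬b = False
      b ↔ (p ∨ k) = False
        p ∨ k = False
      ¬b = False
  (¬((¬w ∨ b)) ∨ ¬((v ↔ ¬q))) ↔ ((b ∨ (¬w ∧ p)) ∨ ((¬p ∨ ¬v) ∨ ¬(¬v))) = True
    ¬((¬w ∨ b)) ∨ ¬((v ↔ ¬q)) = True
      ¬((¬w ∨ b)) = False
        ¬w ∨ b = True
          ¬w = True
      ¬((v ↔ ¬q)) = True
        v ↔ ¬q = False
          ¬q = True
    (b ∨ (¬w ∧ p)) ∨ ((¬p ∨ ¬v) ∨ ¬(¬v)) = True
      b ∨ (¬w ∧ p) = True
        ¬w ∧ p = False
          ¬w = True
      (¬p ∨ ¬v) ∨ ¬(¬v) = True
        ¬p ∨ ¬v = True
          ¬p = True
          ¬v = True
        ¬(¬v) = False
          ¬v = True
Both conjuncts True, so the formula holds.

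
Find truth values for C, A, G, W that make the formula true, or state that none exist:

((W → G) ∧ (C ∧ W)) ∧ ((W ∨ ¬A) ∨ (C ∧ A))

C=T, A=F, G=T, W=T

  (W → G) ∧ (C ∧ W) = True
    W → G = True
    C ∧ W = True
  (W ∨ ¬A) ∨ (C ∧ A) = True
    W ∨ ¬A = True
      ¬A = True
    C ∧ A = False
Both conjuncts True, so the formula holds.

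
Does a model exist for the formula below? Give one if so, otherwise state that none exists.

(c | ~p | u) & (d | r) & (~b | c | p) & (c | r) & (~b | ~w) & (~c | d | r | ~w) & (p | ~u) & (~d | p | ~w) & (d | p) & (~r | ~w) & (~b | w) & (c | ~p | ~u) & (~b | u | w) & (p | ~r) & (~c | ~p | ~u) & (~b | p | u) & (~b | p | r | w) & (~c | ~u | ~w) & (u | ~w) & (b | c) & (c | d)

Set u = False.
  then (u | ~w) forces w = False.
  then (~b | w) forces b = False.
  then (b | c) forces c = True.
Set p = True.
Set d = False.
  then (d | r) forces r = True.
All clauses satisfied.

u: False; w: False; b: False; c: True; p: True; d: False; r: True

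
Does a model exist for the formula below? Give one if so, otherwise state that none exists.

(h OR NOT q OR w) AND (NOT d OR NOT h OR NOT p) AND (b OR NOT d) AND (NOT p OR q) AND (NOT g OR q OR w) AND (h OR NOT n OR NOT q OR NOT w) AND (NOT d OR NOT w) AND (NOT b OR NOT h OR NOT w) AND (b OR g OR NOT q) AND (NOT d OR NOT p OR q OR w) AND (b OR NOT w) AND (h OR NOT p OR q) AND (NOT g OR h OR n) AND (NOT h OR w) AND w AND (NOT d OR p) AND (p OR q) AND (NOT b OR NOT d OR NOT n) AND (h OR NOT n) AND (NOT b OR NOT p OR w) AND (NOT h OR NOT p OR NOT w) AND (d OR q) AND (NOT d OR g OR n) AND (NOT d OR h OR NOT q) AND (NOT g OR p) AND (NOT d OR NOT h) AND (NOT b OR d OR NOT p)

b: True, n: False, h: False, w: True, d: False, p: False, g: False, q: True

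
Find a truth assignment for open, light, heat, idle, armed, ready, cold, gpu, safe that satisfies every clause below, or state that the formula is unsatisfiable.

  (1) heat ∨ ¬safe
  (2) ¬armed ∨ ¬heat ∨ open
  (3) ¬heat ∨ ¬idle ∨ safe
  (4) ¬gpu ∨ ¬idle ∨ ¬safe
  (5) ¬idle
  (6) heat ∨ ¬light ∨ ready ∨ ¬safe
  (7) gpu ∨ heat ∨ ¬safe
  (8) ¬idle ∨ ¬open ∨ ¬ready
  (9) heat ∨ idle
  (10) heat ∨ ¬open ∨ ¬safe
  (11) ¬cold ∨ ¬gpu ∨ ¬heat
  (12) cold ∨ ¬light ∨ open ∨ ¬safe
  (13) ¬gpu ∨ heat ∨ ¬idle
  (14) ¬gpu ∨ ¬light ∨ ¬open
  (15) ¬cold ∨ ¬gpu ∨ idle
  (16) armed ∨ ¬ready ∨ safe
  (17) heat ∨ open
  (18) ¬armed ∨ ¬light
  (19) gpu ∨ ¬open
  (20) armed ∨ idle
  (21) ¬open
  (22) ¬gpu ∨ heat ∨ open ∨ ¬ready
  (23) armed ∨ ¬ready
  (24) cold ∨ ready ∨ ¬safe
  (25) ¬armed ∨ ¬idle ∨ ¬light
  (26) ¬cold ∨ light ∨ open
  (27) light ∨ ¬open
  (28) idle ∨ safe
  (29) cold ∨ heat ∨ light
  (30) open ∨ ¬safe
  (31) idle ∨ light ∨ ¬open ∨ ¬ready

Case open = True:
  Clause (¬open) is falsified — contradiction.
Case open = False:
  (¬idle) forces idle = False.
  (heat ∨ idle) forces heat = True.
  (¬armed ∨ ¬heat ∨ open) forces armed = False.
  Clause (armed ∨ idle) is falsified — contradiction.
Both cases fail, so the formula is unsatisfiable.

UNSATISFIABLE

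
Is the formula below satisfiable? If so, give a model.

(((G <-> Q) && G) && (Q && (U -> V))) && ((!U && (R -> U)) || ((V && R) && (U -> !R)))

U = False, Q = True, R = False, V = True, G = True

  ((G <-> Q) && G) && (Q && (U -> V)) = True
    (G <-> Q) && G = True
      G <-> Q = True
    Q && (U -> V) = True
      U -> V = True
  (!U && (R -> U)) || ((V && R) && (U -> !R)) = True
    !U && (R -> U) = True
      !U = True
      R -> U = True
    (V && R) && (U -> !R) = False
      V && R = False
      U -> !R = True
        !R = True
Both conjuncts True, so the formula holds.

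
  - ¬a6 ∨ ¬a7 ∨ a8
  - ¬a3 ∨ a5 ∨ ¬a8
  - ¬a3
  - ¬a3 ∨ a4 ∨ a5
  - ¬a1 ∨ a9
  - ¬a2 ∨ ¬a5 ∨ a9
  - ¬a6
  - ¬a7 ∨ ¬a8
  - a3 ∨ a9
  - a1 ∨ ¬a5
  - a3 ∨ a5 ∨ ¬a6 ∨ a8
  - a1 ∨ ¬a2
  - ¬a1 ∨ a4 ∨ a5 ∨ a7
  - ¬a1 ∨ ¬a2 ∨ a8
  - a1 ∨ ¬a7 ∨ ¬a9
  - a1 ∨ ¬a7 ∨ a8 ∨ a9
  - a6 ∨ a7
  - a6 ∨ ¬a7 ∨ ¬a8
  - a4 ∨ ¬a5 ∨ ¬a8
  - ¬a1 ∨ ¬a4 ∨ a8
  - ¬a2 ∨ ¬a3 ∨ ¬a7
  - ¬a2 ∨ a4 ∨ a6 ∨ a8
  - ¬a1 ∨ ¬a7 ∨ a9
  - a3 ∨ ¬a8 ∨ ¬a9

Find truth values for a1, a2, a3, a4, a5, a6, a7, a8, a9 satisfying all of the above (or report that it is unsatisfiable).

a1: True; a2: False; a3: False; a4: False; a5: False; a6: False; a7: True; a8: False; a9: True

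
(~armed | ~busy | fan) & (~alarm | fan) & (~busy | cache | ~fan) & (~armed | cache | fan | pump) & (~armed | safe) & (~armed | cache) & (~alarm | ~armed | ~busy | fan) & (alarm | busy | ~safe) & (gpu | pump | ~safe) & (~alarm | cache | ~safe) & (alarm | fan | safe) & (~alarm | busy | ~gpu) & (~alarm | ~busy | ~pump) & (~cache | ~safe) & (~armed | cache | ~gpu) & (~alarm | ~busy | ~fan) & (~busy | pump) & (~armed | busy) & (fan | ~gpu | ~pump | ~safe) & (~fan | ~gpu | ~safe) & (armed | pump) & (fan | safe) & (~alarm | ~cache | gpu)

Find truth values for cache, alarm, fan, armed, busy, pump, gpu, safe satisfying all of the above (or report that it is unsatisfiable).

cache = True; alarm = False; fan = True; armed = False; busy = True; pump = True; gpu = False; safe = False

Set cache = True.
  then (~cache | ~safe) forces safe = False.
  then (fan | safe) forces fan = True.
  then (~armed | safe) forces armed = False.
  then (armed | pump) forces pump = True.
Try alarm = True:
  (~alarm | ~busy | ~pump) forces busy = False.
  (~alarm | busy | ~gpu) forces gpu = False.
  clause (~alarm | ~cache | gpu) is falsified — backtrack.
So alarm = False.
Set busy = True.
Set gpu = False.
All clauses satisfied.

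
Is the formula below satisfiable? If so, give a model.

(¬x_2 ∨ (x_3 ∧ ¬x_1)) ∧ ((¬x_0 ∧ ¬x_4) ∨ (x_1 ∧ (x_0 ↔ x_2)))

x_0 = False, x_1 = False, x_2 = True, x_3 = True, x_4 = False

  ¬x_2 ∨ (x_3 ∧ ¬x_1) = True
    ¬x_2 = False
    x_3 ∧ ¬x_1 = True
      ¬x_1 = True
  (¬x_0 ∧ ¬x_4) ∨ (x_1 ∧ (x_0 ↔ x_2)) = True
    ¬x_0 ∧ ¬x_4 = True
      ¬x_0 = True
      ¬x_4 = True
    x_1 ∧ (x_0 ↔ x_2) = False
      x_0 ↔ x_2 = False
Both conjuncts True, so the formula holds.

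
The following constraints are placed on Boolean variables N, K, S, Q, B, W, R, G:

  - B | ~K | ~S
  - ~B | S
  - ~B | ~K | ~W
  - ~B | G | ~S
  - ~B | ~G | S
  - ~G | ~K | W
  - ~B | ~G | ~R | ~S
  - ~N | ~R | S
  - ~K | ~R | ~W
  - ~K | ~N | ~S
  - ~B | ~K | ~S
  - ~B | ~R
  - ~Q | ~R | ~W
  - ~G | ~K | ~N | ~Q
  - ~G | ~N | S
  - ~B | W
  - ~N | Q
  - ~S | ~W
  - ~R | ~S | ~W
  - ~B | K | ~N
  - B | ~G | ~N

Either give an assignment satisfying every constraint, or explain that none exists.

Set N = False.
Set K = False.
Set S = True.
  then (~S | ~W) forces W = False.
  then (~B | W) forces B = False.
Set Q = False.
Set R = True.
Set G = True.
All clauses satisfied.

N = False; K = False; S = True; Q = False; B = False; W = False; R = True; G = True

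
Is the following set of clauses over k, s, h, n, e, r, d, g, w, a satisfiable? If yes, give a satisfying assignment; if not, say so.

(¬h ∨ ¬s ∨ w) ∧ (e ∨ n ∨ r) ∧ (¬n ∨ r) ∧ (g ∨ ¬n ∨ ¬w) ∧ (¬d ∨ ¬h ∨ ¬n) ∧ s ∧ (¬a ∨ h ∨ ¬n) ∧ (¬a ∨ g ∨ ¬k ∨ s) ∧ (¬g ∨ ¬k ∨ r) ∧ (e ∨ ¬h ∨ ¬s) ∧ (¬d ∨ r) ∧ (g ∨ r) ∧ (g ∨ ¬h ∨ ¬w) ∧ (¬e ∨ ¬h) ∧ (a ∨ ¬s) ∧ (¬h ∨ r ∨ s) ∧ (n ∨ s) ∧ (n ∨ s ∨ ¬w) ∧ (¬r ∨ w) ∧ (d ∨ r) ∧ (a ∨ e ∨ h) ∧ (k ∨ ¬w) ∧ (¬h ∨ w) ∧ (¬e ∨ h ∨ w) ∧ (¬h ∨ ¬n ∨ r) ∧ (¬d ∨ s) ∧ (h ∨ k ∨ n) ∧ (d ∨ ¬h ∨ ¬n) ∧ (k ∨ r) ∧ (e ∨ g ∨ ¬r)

k=T; s=T; h=F; n=F; e=F; r=T; d=F; g=T; w=T; a=T

Unit clause (s) forces s = True.
In (a ∨ ¬s) only a is left, so a = True.
Try k = False:
  (k ∨ ¬w) forces w = False.
  (¬h ∨ ¬s ∨ w) forces h = False.
  (¬a ∨ h ∨ ¬n) forces n = False.
  clause (h ∨ k ∨ n) is falsified — backtrack.
So k = True.
Set h = False.
  then (¬a ∨ h ∨ ¬n) forces n = False.
Set e = False.
  then (e ∨ n ∨ r) forces r = True.
  then (¬r ∨ w) forces w = True.
  then (e ∨ g ∨ ¬r) forces g = True.
Set d = False.
All clauses satisfied.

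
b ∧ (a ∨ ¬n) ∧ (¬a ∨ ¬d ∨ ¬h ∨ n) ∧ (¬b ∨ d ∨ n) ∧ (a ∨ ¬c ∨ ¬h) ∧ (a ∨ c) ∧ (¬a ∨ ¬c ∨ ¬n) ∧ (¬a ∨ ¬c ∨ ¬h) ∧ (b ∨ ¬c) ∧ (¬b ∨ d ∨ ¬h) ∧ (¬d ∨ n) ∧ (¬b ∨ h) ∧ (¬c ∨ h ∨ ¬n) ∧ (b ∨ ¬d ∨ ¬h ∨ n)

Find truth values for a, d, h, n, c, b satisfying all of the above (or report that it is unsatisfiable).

Unit clause (b) forces b = True.
In (¬b ∨ h) only h is left, so h = True.
In (¬b ∨ d ∨ ¬h) only d is left, so d = True.
In (¬d ∨ n) only n is left, so n = True.
In (a ∨ ¬n) only a is left, so a = True.
In (¬a ∨ ¬c ∨ ¬n) only ¬c is left, so c = False.
All clauses satisfied.

a: True; d: True; h: True; n: True; c: False; b: True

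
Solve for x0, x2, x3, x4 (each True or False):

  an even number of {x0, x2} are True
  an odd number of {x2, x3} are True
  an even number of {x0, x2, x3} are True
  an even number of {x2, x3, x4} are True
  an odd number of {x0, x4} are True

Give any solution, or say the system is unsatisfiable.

Unsatisfiable — no assignment works.

Adding constraints 3, 4, 5 mod 2: every variable appears an even number of times on the left, so the left side is 0.
But the right sides sum to 1 (mod 2). 0 ≠ 1 — the system is inconsistent.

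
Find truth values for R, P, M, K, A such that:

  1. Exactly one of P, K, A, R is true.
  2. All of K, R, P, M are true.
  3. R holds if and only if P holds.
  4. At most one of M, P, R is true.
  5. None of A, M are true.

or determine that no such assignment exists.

UNSATISFIABLE

Case M = True:
  Constraint (5) is violated (M=T) — contradiction.
Case M = False:
  Constraint (2) is violated (M=F) — contradiction.
Both cases fail — unsatisfiable.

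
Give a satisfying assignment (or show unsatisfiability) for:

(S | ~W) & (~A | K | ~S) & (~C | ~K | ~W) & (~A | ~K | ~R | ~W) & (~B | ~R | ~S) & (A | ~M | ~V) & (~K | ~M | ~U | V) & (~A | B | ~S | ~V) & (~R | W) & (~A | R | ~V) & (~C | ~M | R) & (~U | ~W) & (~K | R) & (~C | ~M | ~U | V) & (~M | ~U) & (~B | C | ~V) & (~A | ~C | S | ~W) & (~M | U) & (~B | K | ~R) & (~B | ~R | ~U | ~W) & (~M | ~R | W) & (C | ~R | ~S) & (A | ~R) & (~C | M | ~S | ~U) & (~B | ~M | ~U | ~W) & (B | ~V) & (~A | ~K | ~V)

A = False; R = False; U = False; M = False; S = False; K = False; W = False; V = False; B = True; C = True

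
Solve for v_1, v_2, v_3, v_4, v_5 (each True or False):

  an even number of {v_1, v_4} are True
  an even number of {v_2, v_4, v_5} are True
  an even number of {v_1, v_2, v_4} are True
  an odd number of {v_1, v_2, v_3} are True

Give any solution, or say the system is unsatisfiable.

v_1: False; v_2: False; v_3: True; v_4: False; v_5: False

{v_1, v_4}: 0 true → even ✓
{v_2, v_4, v_5}: 0 true → even ✓
{v_1, v_2, v_4}: 0 true → even ✓
{v_1, v_2, v_3}: 1 true → odd ✓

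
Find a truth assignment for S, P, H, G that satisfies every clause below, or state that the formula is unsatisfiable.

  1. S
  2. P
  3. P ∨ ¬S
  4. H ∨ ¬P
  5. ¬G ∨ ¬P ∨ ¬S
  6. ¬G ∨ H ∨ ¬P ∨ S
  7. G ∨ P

S = True; P = True; H = True; G = False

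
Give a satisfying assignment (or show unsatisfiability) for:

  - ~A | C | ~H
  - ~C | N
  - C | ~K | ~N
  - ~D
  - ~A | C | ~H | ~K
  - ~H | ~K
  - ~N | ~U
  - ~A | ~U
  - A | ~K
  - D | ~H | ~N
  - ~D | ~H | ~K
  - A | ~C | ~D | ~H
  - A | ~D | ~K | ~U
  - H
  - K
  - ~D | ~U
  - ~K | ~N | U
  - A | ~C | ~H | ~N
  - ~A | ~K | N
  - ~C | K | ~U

Case H = True:
  (~D) forces D = False.
  (~H | ~K) forces K = False.
  Clause (K) is falsified — contradiction.
Case H = False:
  Clause (H) is falsified — contradiction.
Both cases fail, so the formula is unsatisfiable.

Unsatisfiable — no assignment works.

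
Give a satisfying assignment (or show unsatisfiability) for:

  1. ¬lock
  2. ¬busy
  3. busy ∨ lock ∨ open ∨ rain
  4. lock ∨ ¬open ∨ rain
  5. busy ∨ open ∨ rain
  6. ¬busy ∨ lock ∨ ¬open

Unit clause (¬lock) forces lock = False.
Unit clause (¬busy) forces busy = False.
Set rain = True.
Set open = True.
All clauses satisfied.

rain: True, busy: False, lock: False, open: True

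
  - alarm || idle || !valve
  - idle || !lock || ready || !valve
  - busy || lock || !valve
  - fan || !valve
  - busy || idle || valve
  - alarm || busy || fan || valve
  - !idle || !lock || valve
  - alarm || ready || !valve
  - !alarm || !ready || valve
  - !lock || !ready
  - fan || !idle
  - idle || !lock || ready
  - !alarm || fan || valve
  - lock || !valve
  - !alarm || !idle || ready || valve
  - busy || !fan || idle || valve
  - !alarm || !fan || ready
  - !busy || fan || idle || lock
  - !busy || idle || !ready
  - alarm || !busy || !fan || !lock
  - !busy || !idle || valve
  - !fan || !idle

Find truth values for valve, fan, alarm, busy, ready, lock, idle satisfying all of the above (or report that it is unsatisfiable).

valve=F; fan=T; alarm=F; busy=T; ready=F; lock=F; idle=F

Set valve = False.
Set fan = True.
  then (!fan || !idle) forces idle = False.
  then (busy || idle || valve) forces busy = True.
  then (!busy || idle || !ready) forces ready = False.
  then (idle || !lock || ready) forces lock = False.
  then (!alarm || !fan || ready) forces alarm = False.
All clauses satisfied.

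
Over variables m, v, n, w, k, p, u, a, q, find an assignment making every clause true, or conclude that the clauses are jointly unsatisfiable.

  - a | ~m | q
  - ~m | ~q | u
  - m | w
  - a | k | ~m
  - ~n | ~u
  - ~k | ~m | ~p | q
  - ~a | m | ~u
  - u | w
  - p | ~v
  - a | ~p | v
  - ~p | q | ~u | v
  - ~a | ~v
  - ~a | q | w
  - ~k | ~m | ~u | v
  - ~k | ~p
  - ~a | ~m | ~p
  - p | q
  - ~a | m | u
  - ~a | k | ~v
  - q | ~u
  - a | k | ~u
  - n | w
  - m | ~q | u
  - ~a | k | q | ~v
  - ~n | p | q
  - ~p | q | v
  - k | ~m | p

m = False; v = True; n = False; w = True; k = False; p = True; u = False; a = False; q = False

Set m = False.
  then (m | w) forces w = True.
Set v = True.
  then (p | ~v) forces p = True.
  then (~a | ~v) forces a = False.
  then (~k | ~p) forces k = False.
  then (a | k | ~u) forces u = False.
  then (m | ~q | u) forces q = False.
Set n = False.
All clauses satisfied.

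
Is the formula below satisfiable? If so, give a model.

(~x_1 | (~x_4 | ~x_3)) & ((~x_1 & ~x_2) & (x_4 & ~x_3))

x_1 = False, x_2 = False, x_3 = False, x_4 = True

  ~x_1 | (~x_4 | ~x_3) = True
    ~x_1 = True
    ~x_4 | ~x_3 = True
      ~x_4 = False
      ~x_3 = True
  (~x_1 & ~x_2) & (x_4 & ~x_3) = True
    ~x_1 & ~x_2 = True
      ~x_1 = True
      ~x_2 = True
    x_4 & ~x_3 = True
      ~x_3 = True
Both conjuncts True, so the formula holds.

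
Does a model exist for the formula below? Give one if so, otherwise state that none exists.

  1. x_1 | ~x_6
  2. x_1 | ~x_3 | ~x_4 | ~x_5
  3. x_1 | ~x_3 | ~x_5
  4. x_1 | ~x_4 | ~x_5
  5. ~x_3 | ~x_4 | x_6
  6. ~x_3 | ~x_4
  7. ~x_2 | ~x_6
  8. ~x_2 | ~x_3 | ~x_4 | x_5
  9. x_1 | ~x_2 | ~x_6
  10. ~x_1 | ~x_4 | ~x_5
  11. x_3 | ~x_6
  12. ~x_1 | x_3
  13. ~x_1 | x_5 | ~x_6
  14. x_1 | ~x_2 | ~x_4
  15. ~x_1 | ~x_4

Set x_1 = True.
  then (~x_1 | x_3) forces x_3 = True.
  then (~x_1 | ~x_4) forces x_4 = False.
Set x_2 = False.
Set x_5 = True.
Set x_6 = True.
All clauses satisfied.

x_1 = True, x_2 = False, x_3 = True, x_4 = False, x_5 = True, x_6 = True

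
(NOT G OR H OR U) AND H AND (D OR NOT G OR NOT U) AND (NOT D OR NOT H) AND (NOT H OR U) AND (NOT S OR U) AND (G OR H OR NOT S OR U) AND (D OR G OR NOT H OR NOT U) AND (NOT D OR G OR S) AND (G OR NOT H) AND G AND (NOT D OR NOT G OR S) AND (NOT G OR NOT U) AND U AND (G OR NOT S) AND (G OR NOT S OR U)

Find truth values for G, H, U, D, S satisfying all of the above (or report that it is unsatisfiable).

Case G = True:
  (H) forces H = True.
  (NOT D OR NOT H) forces D = False.
  (D OR NOT G OR NOT U) forces U = False.
  Clause (NOT H OR U) is falsified — contradiction.
Case G = False:
  Clause (G) is falsified — contradiction.
Both cases fail, so the formula is unsatisfiable.

No satisfying assignment exists.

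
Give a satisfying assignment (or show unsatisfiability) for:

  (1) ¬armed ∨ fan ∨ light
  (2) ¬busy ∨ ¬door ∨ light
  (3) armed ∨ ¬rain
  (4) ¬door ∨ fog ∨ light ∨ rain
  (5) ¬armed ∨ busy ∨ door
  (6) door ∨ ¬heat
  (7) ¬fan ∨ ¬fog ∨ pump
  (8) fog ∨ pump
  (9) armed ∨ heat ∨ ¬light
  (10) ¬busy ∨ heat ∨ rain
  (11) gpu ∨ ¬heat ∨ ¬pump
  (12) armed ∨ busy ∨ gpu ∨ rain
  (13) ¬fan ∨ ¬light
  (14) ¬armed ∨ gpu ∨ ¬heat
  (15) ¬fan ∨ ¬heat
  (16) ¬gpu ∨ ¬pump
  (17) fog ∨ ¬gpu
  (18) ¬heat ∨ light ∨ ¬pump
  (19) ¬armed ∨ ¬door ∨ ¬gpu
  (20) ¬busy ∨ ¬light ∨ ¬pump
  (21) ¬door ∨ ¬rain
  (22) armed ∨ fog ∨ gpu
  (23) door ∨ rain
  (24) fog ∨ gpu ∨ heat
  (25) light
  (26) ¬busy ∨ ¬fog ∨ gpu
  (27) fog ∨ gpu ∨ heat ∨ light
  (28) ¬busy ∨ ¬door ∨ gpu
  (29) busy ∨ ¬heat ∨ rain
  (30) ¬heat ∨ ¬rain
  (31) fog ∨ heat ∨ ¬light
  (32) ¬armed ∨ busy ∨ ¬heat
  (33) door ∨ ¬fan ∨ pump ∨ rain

armed = False; fan = False; light = True; pump = False; busy = True; heat = True; rain = False; fog = True; door = True; gpu = True

Unit clause (light) forces light = True.
In (¬fan ∨ ¬light) only ¬fan is left, so fan = False.
Set armed = False.
  then (armed ∨ ¬rain) forces rain = False.
  then (armed ∨ heat ∨ ¬light) forces heat = True.
  then (door ∨ rain) forces door = True.
  then (busy ∨ ¬heat ∨ rain) forces busy = True.
  then (¬busy ∨ ¬light ∨ ¬pump) forces pump = False.
  then (¬busy ∨ ¬door ∨ gpu) forces gpu = True.
  then (fog ∨ pump) forces fog = True.
All clauses satisfied.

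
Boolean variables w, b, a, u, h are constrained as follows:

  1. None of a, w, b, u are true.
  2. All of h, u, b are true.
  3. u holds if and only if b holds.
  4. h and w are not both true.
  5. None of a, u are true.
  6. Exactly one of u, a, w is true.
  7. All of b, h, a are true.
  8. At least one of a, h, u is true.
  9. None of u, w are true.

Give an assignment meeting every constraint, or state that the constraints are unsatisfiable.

Unsatisfiable — no assignment works.

Case b = True:
  Constraint (1) is violated (b=T) — contradiction.
Case b = False:
  Constraint (2) is violated (b=F) — contradiction.
Both cases fail — unsatisfiable.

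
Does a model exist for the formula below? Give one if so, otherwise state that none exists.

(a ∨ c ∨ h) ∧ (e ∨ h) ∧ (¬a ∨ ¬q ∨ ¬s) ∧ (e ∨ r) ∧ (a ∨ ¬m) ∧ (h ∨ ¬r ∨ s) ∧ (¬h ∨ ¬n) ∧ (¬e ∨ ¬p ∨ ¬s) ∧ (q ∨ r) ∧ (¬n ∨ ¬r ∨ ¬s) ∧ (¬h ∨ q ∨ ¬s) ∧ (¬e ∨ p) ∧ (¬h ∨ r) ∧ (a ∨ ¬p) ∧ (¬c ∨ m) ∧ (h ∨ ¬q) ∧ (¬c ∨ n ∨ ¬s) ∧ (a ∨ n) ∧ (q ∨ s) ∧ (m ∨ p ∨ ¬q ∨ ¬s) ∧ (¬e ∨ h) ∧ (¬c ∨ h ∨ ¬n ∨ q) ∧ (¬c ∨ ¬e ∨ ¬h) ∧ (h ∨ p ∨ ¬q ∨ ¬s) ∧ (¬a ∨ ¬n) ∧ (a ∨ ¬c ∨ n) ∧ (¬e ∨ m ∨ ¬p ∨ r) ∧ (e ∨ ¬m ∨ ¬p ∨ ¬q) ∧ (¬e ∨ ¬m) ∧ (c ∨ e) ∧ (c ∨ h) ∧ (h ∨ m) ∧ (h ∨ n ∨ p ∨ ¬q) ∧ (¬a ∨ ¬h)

Unsatisfiable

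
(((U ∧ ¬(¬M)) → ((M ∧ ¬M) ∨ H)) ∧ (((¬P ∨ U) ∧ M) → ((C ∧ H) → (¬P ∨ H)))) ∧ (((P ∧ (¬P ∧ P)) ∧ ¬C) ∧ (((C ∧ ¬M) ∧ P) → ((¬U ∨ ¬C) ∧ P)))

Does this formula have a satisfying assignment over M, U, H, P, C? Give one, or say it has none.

Case P = True: the conjunct ¬P is False.
Case P = False: the conjunct P is False.
Both cases fail — unsatisfiable.

No satisfying assignment exists.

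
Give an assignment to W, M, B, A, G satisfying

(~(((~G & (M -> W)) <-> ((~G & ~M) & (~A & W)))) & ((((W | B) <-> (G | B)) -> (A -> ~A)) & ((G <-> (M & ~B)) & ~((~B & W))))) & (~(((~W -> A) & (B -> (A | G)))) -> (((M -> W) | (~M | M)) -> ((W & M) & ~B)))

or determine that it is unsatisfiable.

Case G = True: the conjunct ~(((~G & (M -> W)) <-> ((~G & ~M) & (~A & W)))) becomes ~((False <-> False)) = False.
Case G = False: the formula simplifies to (~(((M -> W) <-> (~M & (~A & W)))) & ((((W | B) <-> B) -> (A -> ~A)) & (~((M & ~B)) & ~((~B & W))))) & (~(((~W -> A) & (B -> A))) -> (((M -> W) | (~M | M)) -> ((W & M) & ~B))).
  W = True: simplifies to (~((~M & ~A)) & ((B -> (A -> ~A)) & (~((M & ~B)) & ~(~B)))) & (~((B -> A)) -> (M & ~B)).
    B = True: simplifies to (~((~M & ~A)) & (A -> ~A)) & A.
      A = True: the conjunct A -> ~A becomes True -> ~True = False.
      A = False: the conjunct A is False.
    B = False: the conjunct ~(~B) becomes ~(~False) = False.
  W = False: simplifies to (~M & (((B <-> B) -> (A -> ~A)) & ~((M & ~B)))) & (~((A & (B -> A))) -> ~((~M | (~M | M)))).
    M = True: the conjunct ~M is False.
    M = False: simplifies to ((B <-> B) -> (A -> ~A)) & (A & (B -> A)).
      A = True: simplifies to ~((B <-> B)).
        B = True: this becomes ~((True <-> True)) = False.
        B = False: this becomes ~((False <-> False)) = False.
      A = False: the conjunct A is False.
Both cases fail — unsatisfiable.

The formula is unsatisfiable.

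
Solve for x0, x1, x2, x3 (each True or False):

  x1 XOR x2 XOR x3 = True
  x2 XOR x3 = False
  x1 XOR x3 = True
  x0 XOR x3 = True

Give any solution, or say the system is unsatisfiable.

x0=T; x1=T; x2=F; x3=F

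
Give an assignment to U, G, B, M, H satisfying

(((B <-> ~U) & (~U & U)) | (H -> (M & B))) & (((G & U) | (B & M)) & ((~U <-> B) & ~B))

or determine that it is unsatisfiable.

U = True, G = True, B = False, M = False, H = False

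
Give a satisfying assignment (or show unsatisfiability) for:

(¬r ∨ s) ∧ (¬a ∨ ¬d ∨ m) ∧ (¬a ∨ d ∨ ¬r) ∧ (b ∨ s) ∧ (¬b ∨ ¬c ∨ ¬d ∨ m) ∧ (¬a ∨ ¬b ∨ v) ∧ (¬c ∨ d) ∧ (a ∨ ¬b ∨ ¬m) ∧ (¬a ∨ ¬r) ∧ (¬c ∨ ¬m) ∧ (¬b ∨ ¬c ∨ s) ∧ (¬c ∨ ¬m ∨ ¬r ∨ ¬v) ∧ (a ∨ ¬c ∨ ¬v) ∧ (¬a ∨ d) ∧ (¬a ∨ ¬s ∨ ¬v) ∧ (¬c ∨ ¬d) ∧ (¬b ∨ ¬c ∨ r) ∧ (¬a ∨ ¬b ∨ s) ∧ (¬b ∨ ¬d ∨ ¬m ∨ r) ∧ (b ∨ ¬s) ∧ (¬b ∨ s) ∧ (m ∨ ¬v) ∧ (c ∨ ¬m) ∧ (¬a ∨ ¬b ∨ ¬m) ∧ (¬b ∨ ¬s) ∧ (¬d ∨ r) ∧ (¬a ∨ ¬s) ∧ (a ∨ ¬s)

UNSATISFIABLE

Case b = True:
  (¬b ∨ s) forces s = True.
  Clause (¬b ∨ ¬s) is falsified — contradiction.
Case b = False:
  (b ∨ s) forces s = True.
  Clause (b ∨ ¬s) is falsified — contradiction.
Both cases fail, so the formula is unsatisfiable.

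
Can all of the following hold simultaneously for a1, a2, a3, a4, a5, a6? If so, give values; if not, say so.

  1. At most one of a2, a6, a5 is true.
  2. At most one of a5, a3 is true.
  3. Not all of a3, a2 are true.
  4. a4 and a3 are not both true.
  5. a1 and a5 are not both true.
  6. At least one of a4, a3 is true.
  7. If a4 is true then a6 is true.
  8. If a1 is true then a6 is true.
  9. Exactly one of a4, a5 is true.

a1: True, a2: False, a3: False, a4: True, a5: False, a6: True

  (1) {a2, a6, a5}: 1 true — at most one ✓
  (2) {a5, a3}: 0 true — at most one ✓
  (3) {a3, a2}: 0/2 true — not all ✓
  (4) a4=T, a3=F — not both ✓
  (5) a1=T, a5=F — not both ✓
  (6) {a4, a3}: 1 true — at least one ✓
  (7) a4=T ⇒ a6: T ✓
  (8) a1=T ⇒ a6: T ✓
  (9) {a4, a5}: 1 true — exactly one ✓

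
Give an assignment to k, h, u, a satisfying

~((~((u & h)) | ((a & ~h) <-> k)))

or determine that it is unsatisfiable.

k=T, h=T, u=T, a=F

  ~((~((u & h)) | ((a & ~h) <-> k))) = True
    ~((u & h)) | ((a & ~h) <-> k) = False
      ~((u & h)) = False
        u & h = True
      (a & ~h) <-> k = False
        a & ~h = False
          ~h = False
The formula evaluates to True.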